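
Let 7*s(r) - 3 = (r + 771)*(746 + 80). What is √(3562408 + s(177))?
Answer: √180039349/7 ≈ 1916.8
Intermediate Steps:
s(r) = 636849/7 + 118*r (s(r) = 3/7 + ((r + 771)*(746 + 80))/7 = 3/7 + ((771 + r)*826)/7 = 3/7 + (636846 + 826*r)/7 = 3/7 + (90978 + 118*r) = 636849/7 + 118*r)
√(3562408 + s(177)) = √(3562408 + (636849/7 + 118*177)) = √(3562408 + (636849/7 + 20886)) = √(3562408 + 783051/7) = √(25719907/7) = √180039349/7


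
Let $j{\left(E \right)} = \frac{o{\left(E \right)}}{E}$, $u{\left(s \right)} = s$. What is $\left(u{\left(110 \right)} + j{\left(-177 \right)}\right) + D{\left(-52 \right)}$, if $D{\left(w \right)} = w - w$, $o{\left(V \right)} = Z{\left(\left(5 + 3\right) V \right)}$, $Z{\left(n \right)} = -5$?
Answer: $\frac{19475}{177} \approx 110.03$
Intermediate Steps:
$o{\left(V \right)} = -5$
$j{\left(E \right)} = - \frac{5}{E}$
$D{\left(w \right)} = 0$
$\left(u{\left(110 \right)} + j{\left(-177 \right)}\right) + D{\left(-52 \right)} = \left(110 - \frac{5}{-177}\right) + 0 = \left(110 - - \frac{5}{177}\right) + 0 = \left(110 + \frac{5}{177}\right) + 0 = \frac{19475}{177} + 0 = \frac{19475}{177}$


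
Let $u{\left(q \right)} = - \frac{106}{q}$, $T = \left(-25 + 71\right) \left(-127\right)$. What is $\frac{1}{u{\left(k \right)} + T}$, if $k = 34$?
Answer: $- \frac{17}{99367} \approx -0.00017108$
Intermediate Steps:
$T = -5842$ ($T = 46 \left(-127\right) = -5842$)
$\frac{1}{u{\left(k \right)} + T} = \frac{1}{- \frac{106}{34} - 5842} = \frac{1}{\left(-106\right) \frac{1}{34} - 5842} = \frac{1}{- \frac{53}{17} - 5842} = \frac{1}{- \frac{99367}{17}} = - \frac{17}{99367}$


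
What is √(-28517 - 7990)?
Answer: I*√36507 ≈ 191.07*I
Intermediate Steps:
√(-28517 - 7990) = √(-36507) = I*√36507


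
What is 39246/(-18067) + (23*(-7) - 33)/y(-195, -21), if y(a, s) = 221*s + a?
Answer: -93144329/43686006 ≈ -2.1321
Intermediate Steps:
y(a, s) = a + 221*s
39246/(-18067) + (23*(-7) - 33)/y(-195, -21) = 39246/(-18067) + (23*(-7) - 33)/(-195 + 221*(-21)) = 39246*(-1/18067) + (-161 - 33)/(-195 - 4641) = -39246/18067 - 194/(-4836) = -39246/18067 - 194*(-1/4836) = -39246/18067 + 97/2418 = -93144329/43686006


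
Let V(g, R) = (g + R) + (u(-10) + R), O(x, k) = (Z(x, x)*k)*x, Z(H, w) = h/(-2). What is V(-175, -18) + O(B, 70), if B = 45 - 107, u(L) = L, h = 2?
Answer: 4119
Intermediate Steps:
Z(H, w) = -1 (Z(H, w) = 2/(-2) = 2*(-1/2) = -1)
B = -62
O(x, k) = -k*x (O(x, k) = (-k)*x = -k*x)
V(g, R) = -10 + g + 2*R (V(g, R) = (g + R) + (-10 + R) = (R + g) + (-10 + R) = -10 + g + 2*R)
V(-175, -18) + O(B, 70) = (-10 - 175 + 2*(-18)) - 1*70*(-62) = (-10 - 175 - 36) + 4340 = -221 + 4340 = 4119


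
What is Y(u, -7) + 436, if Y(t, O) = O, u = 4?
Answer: 429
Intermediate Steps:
Y(u, -7) + 436 = -7 + 436 = 429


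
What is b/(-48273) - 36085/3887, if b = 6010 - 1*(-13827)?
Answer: -1819037624/187637151 ≈ -9.6944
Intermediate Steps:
b = 19837 (b = 6010 + 13827 = 19837)
b/(-48273) - 36085/3887 = 19837/(-48273) - 36085/3887 = 19837*(-1/48273) - 36085*1/3887 = -19837/48273 - 36085/3887 = -1819037624/187637151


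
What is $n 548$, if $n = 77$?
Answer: $42196$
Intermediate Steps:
$n 548 = 77 \cdot 548 = 42196$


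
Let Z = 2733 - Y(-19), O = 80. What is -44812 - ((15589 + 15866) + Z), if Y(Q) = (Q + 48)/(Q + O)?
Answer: -4818971/61 ≈ -79000.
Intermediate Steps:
Y(Q) = (48 + Q)/(80 + Q) (Y(Q) = (Q + 48)/(Q + 80) = (48 + Q)/(80 + Q))
Z = 166684/61 (Z = 2733 - (48 - 19)/(80 - 19) = 2733 - 29/61 = 166684/61 ≈ 2732.5)
-44812 - ((15589 + 15866) + Z) = -44812 - ((15589 + 15866) + 166684/61) = -44812 - (31455 + 166684/61) = -44812 - 1*2085439/61 = -44812 - 2085439/61 = -4818971/61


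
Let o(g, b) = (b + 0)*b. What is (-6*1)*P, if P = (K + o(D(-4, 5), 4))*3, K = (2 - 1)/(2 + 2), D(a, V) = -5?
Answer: -585/2 ≈ -292.50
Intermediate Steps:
o(g, b) = b² (o(g, b) = b*b = b²)
K = ¼ (K = 1/4 = 1*(¼) = ¼ ≈ 0.25000)
P = 195/4 (P = (¼ + 4²)*3 = (¼ + 16)*3 = (65/4)*3 = 195/4 ≈ 48.750)
(-6*1)*P = -6*1*(195/4) = -6*195/4 = -585/2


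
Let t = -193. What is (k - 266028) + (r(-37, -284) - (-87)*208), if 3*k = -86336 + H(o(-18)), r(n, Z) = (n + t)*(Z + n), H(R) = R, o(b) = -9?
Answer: -608651/3 ≈ -2.0288e+5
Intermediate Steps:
r(n, Z) = (-193 + n)*(Z + n) (r(n, Z) = (n - 193)*(Z + n) = (-193 + n)*(Z + n))
k = -86345/3 (k = (-86336 - 9)/3 = (1/3)*(-86345) = -86345/3 ≈ -28782.)
(k - 266028) + (r(-37, -284) - (-87)*208) = (-86345/3 - 266028) + (((-37)**2 - 193*(-284) - 193*(-37) - 284*(-37)) - (-87)*208) = -884429/3 + ((1369 + 54812 + 7141 + 10508) - 1*(-18096)) = -884429/3 + (73830 + 18096) = -884429/3 + 91926 = -608651/3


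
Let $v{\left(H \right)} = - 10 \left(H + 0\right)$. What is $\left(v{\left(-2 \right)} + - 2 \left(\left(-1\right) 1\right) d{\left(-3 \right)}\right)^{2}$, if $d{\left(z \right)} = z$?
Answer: $196$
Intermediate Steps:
$v{\left(H \right)} = - 10 H$
$\left(v{\left(-2 \right)} + - 2 \left(\left(-1\right) 1\right) d{\left(-3 \right)}\right)^{2} = \left(\left(-10\right) \left(-2\right) + - 2 \left(\left(-1\right) 1\right) \left(-3\right)\right)^{2} = \left(20 + \left(-2\right) \left(-1\right) \left(-3\right)\right)^{2} = \left(20 + 2 \left(-3\right)\right)^{2} = \left(20 - 6\right)^{2} = 14^{2} = 196$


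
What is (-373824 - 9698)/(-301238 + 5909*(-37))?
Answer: 383522/519871 ≈ 0.73773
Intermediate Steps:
(-373824 - 9698)/(-301238 + 5909*(-37)) = -383522/(-301238 - 218633) = -383522/(-519871) = -383522*(-1/519871) = 383522/519871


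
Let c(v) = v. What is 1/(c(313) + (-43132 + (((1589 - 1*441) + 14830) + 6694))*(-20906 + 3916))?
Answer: 1/347615713 ≈ 2.8767e-9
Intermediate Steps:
1/(c(313) + (-43132 + (((1589 - 1*441) + 14830) + 6694))*(-20906 + 3916)) = 1/(313 + (-43132 + (((1589 - 1*441) + 14830) + 6694))*(-20906 + 3916)) = 1/(313 + (-43132 + (((1589 - 441) + 14830) + 6694))*(-16990)) = 1/(313 + (-43132 + ((1148 + 14830) + 6694))*(-16990)) = 1/(313 + (-43132 + (15978 + 6694))*(-16990)) = 1/(313 + (-43132 + 22672)*(-16990)) = 1/(313 - 20460*(-16990)) = 1/(313 + 347615400) = 1/347615713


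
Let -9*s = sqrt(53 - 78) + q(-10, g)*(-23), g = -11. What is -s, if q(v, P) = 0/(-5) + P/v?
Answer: -253/90 + 5*I/9 ≈ -2.8111 + 0.55556*I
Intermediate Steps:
q(v, P) = P/v (q(v, P) = 0*(-1/5) + P/v = 0 + P/v = P/v)
s = 253/90 - 5*I/9 (s = -(sqrt(53 - 78) - 11/(-10)*(-23))/9 = -(sqrt(-25) - 11*(-1/10)*(-23))/9 = -(5*I + (11/10)*(-23))/9 = -(5*I - 253/10)/9 = -(-253/10 + 5*I)/9 = 253/90 - 5*I/9 ≈ 2.8111 - 0.55556*I)
-s = -(253/90 - 5*I/9) = -253/90 + 5*I/9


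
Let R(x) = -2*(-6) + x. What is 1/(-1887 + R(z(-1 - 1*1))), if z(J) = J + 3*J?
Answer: -1/1883 ≈ -0.00053107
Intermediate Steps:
z(J) = 4*J
R(x) = 12 + x
1/(-1887 + R(z(-1 - 1*1))) = 1/(-1887 + (12 + 4*(-1 - 1*1))) = 1/(-1887 + (12 + 4*(-1 - 1))) = 1/(-1887 + (12 + 4*(-2))) = 1/(-1887 + (12 - 8)) = 1/(-1887 + 4) = 1/(-1883) = -1/1883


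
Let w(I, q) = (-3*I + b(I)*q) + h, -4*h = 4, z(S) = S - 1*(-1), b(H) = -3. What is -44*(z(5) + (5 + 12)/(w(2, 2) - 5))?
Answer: -2002/9 ≈ -222.44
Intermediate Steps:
z(S) = 1 + S (z(S) = S + 1 = 1 + S)
h = -1 (h = -¼*4 = -1)
w(I, q) = -1 - 3*I - 3*q (w(I, q) = (-3*I - 3*q) - 1 = -1 - 3*I - 3*q)
-44*(z(5) + (5 + 12)/(w(2, 2) - 5)) = -44*((1 + 5) + (5 + 12)/((-1 - 3*2 - 3*2) - 5)) = -44*(6 + 17/((-1 - 6 - 6) - 5)) = -44*(6 + 17/(-13 - 5)) = -44*(6 + 17/(-18)) = -44*(6 + 17*(-1/18)) = -44*(6 - 17/18) = -44*91/18 = -2002/9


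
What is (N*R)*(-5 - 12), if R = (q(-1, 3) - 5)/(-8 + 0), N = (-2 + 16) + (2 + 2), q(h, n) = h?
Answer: -459/2 ≈ -229.50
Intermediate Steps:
N = 18 (N = 14 + 4 = 18)
R = ¾ (R = (-1 - 5)/(-8 + 0) = -6/(-8) = -6*(-⅛) = ¾ ≈ 0.75000)
(N*R)*(-5 - 12) = (18*(¾))*(-5 - 12) = (27/2)*(-17) = -459/2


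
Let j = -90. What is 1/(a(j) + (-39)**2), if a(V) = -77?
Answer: 1/1444 ≈ 0.00069252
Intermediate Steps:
1/(a(j) + (-39)**2) = 1/(-77 + (-39)**2) = 1/(-77 + 1521) = 1/1444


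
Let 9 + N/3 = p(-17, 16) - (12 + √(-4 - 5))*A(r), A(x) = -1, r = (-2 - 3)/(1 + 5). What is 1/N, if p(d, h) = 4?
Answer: 7/174 - I/58 ≈ 0.04023 - 0.017241*I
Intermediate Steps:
r = -⅚ (r = -5/6 = -5*⅙ = -⅚ ≈ -0.83333)
N = 21 + 9*I (N = -27 + 3*(4 - (12 + √(-4 - 5))*(-1)) = -27 + 3*(4 - (12 + √(-9))*(-1)) = -27 + 3*(4 - (12 + 3*I)*(-1)) = -27 + 3*(4 - (-12 - 3*I)) = -27 + 3*(4 + (12 + 3*I)) = -27 + 3*(16 + 3*I) = -27 + (48 + 9*I) = 21 + 9*I ≈ 21.0 + 9.0*I)
1/N = 1/(21 + 9*I) = (21 - 9*I)/522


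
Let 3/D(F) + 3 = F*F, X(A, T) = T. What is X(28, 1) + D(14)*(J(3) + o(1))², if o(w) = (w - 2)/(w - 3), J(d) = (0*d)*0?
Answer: 775/772 ≈ 1.0039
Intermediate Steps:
J(d) = 0 (J(d) = 0*0 = 0)
o(w) = (-2 + w)/(-3 + w)
D(F) = 3/(-3 + F²) (D(F) = 3/(-3 + F*F) = 3/(-3 + F²))
X(28, 1) + D(14)*(J(3) + o(1))² = 1 + (3/(-3 + 14²))*(0 + (-2 + 1)/(-3 + 1))² = 1 + (3/(-3 + 196))*(0 - 1/(-2))² = 1 + (3/193)*(0 - ½*(-1))² = 1 + (3*(1/193))*(0 + ½)² = 1 + 3*(½)²/193 = 1 + (3/193)*(¼) = 1 + 3/772 = 775/772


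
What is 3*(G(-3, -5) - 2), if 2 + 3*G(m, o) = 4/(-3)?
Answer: -28/3 ≈ -9.3333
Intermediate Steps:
G(m, o) = -10/9 (G(m, o) = -2/3 + (4/(-3))/3 = -2/3 + (4*(-1/3))/3 = -2/3 + (1/3)*(-4/3) = -2/3 - 4/9 = -10/9)
3*(G(-3, -5) - 2) = 3*(-10/9 - 2) = 3*(-28/9) = -28/3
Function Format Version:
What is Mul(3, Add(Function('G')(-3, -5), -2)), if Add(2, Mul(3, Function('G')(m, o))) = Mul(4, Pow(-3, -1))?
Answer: Rational(-28, 3) ≈ -9.3333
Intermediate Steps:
Function('G')(m, o) = Rational(-10, 9) (Function('G')(m, o) = Add(Rational(-2, 3), Mul(Rational(1, 3), Mul(4, Pow(-3, -1)))) = Add(Rational(-2, 3), Mul(Rational(1, 3), Mul(4, Rational(-1, 3)))) = Add(Rational(-2, 3), Mul(Rational(1, 3), Rational(-4, 3))) = Add(Rational(-2, 3), Rational(-4, 9)) = Rational(-10, 9))
Mul(3, Add(Function('G')(-3, -5), -2)) = Mul(3, Add(Rational(-10, 9), -2)) = Mul(3, Rational(-28, 9)) = Rational(-28, 3)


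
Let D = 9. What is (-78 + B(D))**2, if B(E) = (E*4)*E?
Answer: 60516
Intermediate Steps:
B(E) = 4*E**2 (B(E) = (4*E)*E = 4*E**2)
(-78 + B(D))**2 = (-78 + 4*9**2)**2 = (-78 + 4*81)**2 = (-78 + 324)**2 = 246**2 = 60516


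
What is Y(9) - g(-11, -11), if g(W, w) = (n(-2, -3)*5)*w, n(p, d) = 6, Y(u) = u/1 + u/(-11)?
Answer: 3720/11 ≈ 338.18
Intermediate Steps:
Y(u) = 10*u/11 (Y(u) = u*1 + u*(-1/11) = u - u/11 = 10*u/11)
g(W, w) = 30*w (g(W, w) = (6*5)*w = 30*w)
Y(9) - g(-11, -11) = (10/11)*9 - 30*(-11) = 90/11 - 1*(-330) = 90/11 + 330 = 3720/11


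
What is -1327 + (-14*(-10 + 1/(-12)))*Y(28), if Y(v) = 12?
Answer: 367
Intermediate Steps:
-1327 + (-14*(-10 + 1/(-12)))*Y(28) = -1327 - 14*(-10 + 1/(-12))*12 = -1327 - 14*(-10 - 1/12)*12 = -1327 - 14*(-121/12)*12 = -1327 + (847/6)*12 = -1327 + 1694 = 367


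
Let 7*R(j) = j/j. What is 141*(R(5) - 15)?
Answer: -14664/7 ≈ -2094.9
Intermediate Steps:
R(j) = 1/7 (R(j) = (j/j)/7 = (1/7)*1 = 1/7)
141*(R(5) - 15) = 141*(1/7 - 15) = 141*(-104/7) = -14664/7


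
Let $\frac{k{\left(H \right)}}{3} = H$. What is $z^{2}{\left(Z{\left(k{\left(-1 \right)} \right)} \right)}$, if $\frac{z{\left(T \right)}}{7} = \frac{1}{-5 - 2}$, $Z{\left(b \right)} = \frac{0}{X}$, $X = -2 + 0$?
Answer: $1$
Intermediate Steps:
$k{\left(H \right)} = 3 H$
$X = -2$
$Z{\left(b \right)} = 0$ ($Z{\left(b \right)} = \frac{0}{-2} = 0 \left(- \frac{1}{2}\right) = 0$)
$z{\left(T \right)} = -1$ ($z{\left(T \right)} = \frac{7}{-5 - 2} = \frac{7}{-7} = 7 \left(- \frac{1}{7}\right) = -1$)
$z^{2}{\left(Z{\left(k{\left(-1 \right)} \right)} \right)} = \left(-1\right)^{2} = 1$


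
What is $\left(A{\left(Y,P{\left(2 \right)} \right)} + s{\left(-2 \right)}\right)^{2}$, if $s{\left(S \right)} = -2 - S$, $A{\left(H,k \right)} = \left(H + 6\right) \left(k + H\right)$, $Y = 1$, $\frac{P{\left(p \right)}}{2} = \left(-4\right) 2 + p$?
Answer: $5929$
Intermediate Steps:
$P{\left(p \right)} = -16 + 2 p$ ($P{\left(p \right)} = 2 \left(\left(-4\right) 2 + p\right) = 2 \left(-8 + p\right) = -16 + 2 p$)
$A{\left(H,k \right)} = \left(6 + H\right) \left(H + k\right)$
$\left(A{\left(Y,P{\left(2 \right)} \right)} + s{\left(-2 \right)}\right)^{2} = \left(\left(1^{2} + 6 \cdot 1 + 6 \left(-16 + 2 \cdot 2\right) + 1 \left(-16 + 2 \cdot 2\right)\right) - 0\right)^{2} = \left(\left(1 + 6 + 6 \left(-16 + 4\right) + 1 \left(-16 + 4\right)\right) + \left(-2 + 2\right)\right)^{2} = \left(\left(1 + 6 + 6 \left(-12\right) + 1 \left(-12\right)\right) + 0\right)^{2} = \left(\left(1 + 6 - 72 - 12\right) + 0\right)^{2} = \left(-77 + 0\right)^{2} = \left(-77\right)^{2} = 5929$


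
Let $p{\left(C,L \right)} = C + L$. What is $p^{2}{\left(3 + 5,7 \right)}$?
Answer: $225$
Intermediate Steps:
$p^{2}{\left(3 + 5,7 \right)} = \left(\left(3 + 5\right) + 7\right)^{2} = \left(8 + 7\right)^{2} = 15^{2} = 225$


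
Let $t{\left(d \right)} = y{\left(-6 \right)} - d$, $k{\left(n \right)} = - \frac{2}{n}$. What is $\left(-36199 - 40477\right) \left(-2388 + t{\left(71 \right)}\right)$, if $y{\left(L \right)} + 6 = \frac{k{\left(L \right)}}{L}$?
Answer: $\frac{1701095398}{9} \approx 1.8901 \cdot 10^{8}$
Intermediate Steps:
$y{\left(L \right)} = -6 - \frac{2}{L^{2}}$ ($y{\left(L \right)} = -6 + \frac{\left(-2\right) \frac{1}{L}}{L} = -6 - \frac{2}{L^{2}}$)
$t{\left(d \right)} = - \frac{109}{18} - d$ ($t{\left(d \right)} = \left(-6 - \frac{2}{36}\right) - d = \left(-6 - \frac{1}{18}\right) - d = - \frac{109}{18} - d$)
$\left(-36199 - 40477\right) \left(-2388 + t{\left(71 \right)}\right) = \left(-36199 - 40477\right) \left(-2388 - \frac{1387}{18}\right) = - 76676 \left(-2388 - \frac{1387}{18}\right) = \left(-76676\right) \left(- \frac{44371}{18}\right) = \frac{1701095398}{9}$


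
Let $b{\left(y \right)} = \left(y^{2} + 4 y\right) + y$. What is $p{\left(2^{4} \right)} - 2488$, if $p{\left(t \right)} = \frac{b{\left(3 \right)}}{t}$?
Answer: $- \frac{4973}{2} \approx -2486.5$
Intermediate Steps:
$b{\left(y \right)} = y^{2} + 5 y$
$p{\left(t \right)} = \frac{24}{t}$ ($p{\left(t \right)} = \frac{3 \left(5 + 3\right)}{t} = \frac{3 \cdot 8}{t} = \frac{24}{t}$)
$p{\left(2^{4} \right)} - 2488 = \frac{24}{2^{4}} - 2488 = \frac{24}{16} - 2488 = 24 \cdot \frac{1}{16} - 2488 = \frac{3}{2} - 2488 = - \frac{4973}{2}$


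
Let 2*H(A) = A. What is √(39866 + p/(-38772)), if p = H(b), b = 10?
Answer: √1664702257119/6462 ≈ 199.66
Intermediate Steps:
H(A) = A/2
p = 5 (p = (½)*10 = 5)
√(39866 + p/(-38772)) = √(39866 + 5/(-38772)) = √(39866 + 5*(-1/38772)) = √(39866 - 5/38772) = √(1545684547/38772) = √1664702257119/6462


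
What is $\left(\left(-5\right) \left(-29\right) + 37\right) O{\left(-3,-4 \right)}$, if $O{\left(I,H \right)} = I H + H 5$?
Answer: $-1456$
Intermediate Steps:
$O{\left(I,H \right)} = 5 H + H I$ ($O{\left(I,H \right)} = H I + 5 H = 5 H + H I$)
$\left(\left(-5\right) \left(-29\right) + 37\right) O{\left(-3,-4 \right)} = \left(\left(-5\right) \left(-29\right) + 37\right) \left(- 4 \left(5 - 3\right)\right) = \left(145 + 37\right) \left(\left(-4\right) 2\right) = 182 \left(-8\right) = -1456$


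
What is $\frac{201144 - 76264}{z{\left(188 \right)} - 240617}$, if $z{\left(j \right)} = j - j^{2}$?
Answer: $- \frac{124880}{275773} \approx -0.45284$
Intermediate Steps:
$\frac{201144 - 76264}{z{\left(188 \right)} - 240617} = \frac{201144 - 76264}{188 \left(1 - 188\right) - 240617} = \frac{124880}{188 \left(1 - 188\right) - 240617} = \frac{124880}{188 \left(-187\right) - 240617} = \frac{124880}{-35156 - 240617} = \frac{124880}{-275773} = 124880 \left(- \frac{1}{275773}\right) = - \frac{124880}{275773}$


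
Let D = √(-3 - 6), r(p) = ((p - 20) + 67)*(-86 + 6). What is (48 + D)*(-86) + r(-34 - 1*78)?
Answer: 1072 - 258*I ≈ 1072.0 - 258.0*I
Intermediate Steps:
r(p) = -3760 - 80*p (r(p) = ((-20 + p) + 67)*(-80) = (47 + p)*(-80) = -3760 - 80*p)
D = 3*I (D = √(-9) = 3*I ≈ 3.0*I)
(48 + D)*(-86) + r(-34 - 1*78) = (48 + 3*I)*(-86) + (-3760 - 80*(-34 - 1*78)) = (-4128 - 258*I) + (-3760 - 80*(-34 - 78)) = (-4128 - 258*I) + (-3760 - 80*(-112)) = (-4128 - 258*I) + (-3760 + 8960) = (-4128 - 258*I) + 5200 = 1072 - 258*I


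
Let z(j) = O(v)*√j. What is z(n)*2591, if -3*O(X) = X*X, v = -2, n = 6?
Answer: -10364*√6/3 ≈ -8462.2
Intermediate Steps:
O(X) = -X²/3 (O(X) = -X*X/3 = -X²/3)
z(j) = -4*√j/3 (z(j) = (-⅓*(-2)²)*√j = (-⅓*4)*√j = -4*√j/3)
z(n)*2591 = -4*√6/3*2591 = -10364*√6/3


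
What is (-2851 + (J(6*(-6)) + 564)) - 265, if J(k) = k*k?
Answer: -1256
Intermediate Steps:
J(k) = k**2
(-2851 + (J(6*(-6)) + 564)) - 265 = (-2851 + ((6*(-6))**2 + 564)) - 265 = (-2851 + ((-36)**2 + 564)) - 265 = (-2851 + (1296 + 564)) - 265 = (-2851 + 1860) - 265 = -991 - 265 = -1256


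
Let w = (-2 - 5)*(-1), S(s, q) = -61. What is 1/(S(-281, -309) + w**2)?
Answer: -1/12 ≈ -0.083333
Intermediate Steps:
w = 7 (w = -7*(-1) = 7)
1/(S(-281, -309) + w**2) = 1/(-61 + 7**2) = 1/(-61 + 49) = 1/(-12) = -1/12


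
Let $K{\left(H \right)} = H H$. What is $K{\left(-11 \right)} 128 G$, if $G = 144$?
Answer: $2230272$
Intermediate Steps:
$K{\left(H \right)} = H^{2}$
$K{\left(-11 \right)} 128 G = \left(-11\right)^{2} \cdot 128 \cdot 144 = 121 \cdot 128 \cdot 144 = 15488 \cdot 144 = 2230272$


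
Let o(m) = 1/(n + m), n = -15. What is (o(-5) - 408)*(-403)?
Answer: 3288883/20 ≈ 1.6444e+5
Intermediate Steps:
o(m) = 1/(-15 + m)
(o(-5) - 408)*(-403) = (1/(-15 - 5) - 408)*(-403) = (1/(-20) - 408)*(-403) = (-1/20 - 408)*(-403) = -8161/20*(-403) = 3288883/20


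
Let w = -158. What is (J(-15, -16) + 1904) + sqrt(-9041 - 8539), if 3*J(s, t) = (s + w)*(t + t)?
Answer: 11248/3 + 2*I*sqrt(4395) ≈ 3749.3 + 132.59*I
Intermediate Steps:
J(s, t) = 2*t*(-158 + s)/3 (J(s, t) = ((s - 158)*(t + t))/3 = ((-158 + s)*(2*t))/3 = (2*t*(-158 + s))/3 = 2*t*(-158 + s)/3)
(J(-15, -16) + 1904) + sqrt(-9041 - 8539) = ((2/3)*(-16)*(-158 - 15) + 1904) + sqrt(-9041 - 8539) = ((2/3)*(-16)*(-173) + 1904) + sqrt(-17580) = (5536/3 + 1904) + 2*I*sqrt(4395) = 11248/3 + 2*I*sqrt(4395)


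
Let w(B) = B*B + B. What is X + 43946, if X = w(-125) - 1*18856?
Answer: 40590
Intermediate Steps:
w(B) = B + B² (w(B) = B² + B = B + B²)
X = -3356 (X = -125*(1 - 125) - 1*18856 = -125*(-124) - 18856 = 15500 - 18856 = -3356)
X + 43946 = -3356 + 43946 = 40590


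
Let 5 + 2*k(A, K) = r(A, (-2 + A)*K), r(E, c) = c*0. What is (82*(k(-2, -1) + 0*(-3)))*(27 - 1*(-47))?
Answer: -15170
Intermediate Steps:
r(E, c) = 0
k(A, K) = -5/2 (k(A, K) = -5/2 + (½)*0 = -5/2 + 0 = -5/2)
(82*(k(-2, -1) + 0*(-3)))*(27 - 1*(-47)) = (82*(-5/2 + 0*(-3)))*(27 - 1*(-47)) = (82*(-5/2 + 0))*(27 + 47) = (82*(-5/2))*74 = -205*74 = -15170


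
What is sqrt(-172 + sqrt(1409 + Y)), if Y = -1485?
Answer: sqrt(-172 + 2*I*sqrt(19)) ≈ 0.33226 + 13.119*I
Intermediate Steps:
sqrt(-172 + sqrt(1409 + Y)) = sqrt(-172 + sqrt(1409 - 1485)) = sqrt(-172 + sqrt(-76)) = sqrt(-172 + 2*I*sqrt(19))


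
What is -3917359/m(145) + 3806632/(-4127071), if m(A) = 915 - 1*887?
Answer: -16167325311185/115557988 ≈ -1.3991e+5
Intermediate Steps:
m(A) = 28 (m(A) = 915 - 887 = 28)
-3917359/m(145) + 3806632/(-4127071) = -3917359/28 + 3806632/(-4127071) = -3917359*1/28 + 3806632*(-1/4127071) = -3917359/28 - 3806632/4127071 = -16167325311185/115557988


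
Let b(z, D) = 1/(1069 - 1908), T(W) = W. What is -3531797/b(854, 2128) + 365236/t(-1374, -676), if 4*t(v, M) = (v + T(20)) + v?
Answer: 1010443407285/341 ≈ 2.9632e+9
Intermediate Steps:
b(z, D) = -1/839 (b(z, D) = 1/(-839) = -1/839)
t(v, M) = 5 + v/2 (t(v, M) = ((v + 20) + v)/4 = ((20 + v) + v)/4 = (20 + 2*v)/4 = 5 + v/2)
-3531797/b(854, 2128) + 365236/t(-1374, -676) = -3531797/(-1/839) + 365236/(5 + (1/2)*(-1374)) = -3531797*(-839) + 365236/(5 - 687) = 2963177683 + 365236/(-682) = 2963177683 + 365236*(-1/682) = 2963177683 - 182618/341 = 1010443407285/341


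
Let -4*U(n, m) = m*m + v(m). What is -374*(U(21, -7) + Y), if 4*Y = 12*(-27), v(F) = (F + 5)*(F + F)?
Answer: 74987/2 ≈ 37494.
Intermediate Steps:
v(F) = 2*F*(5 + F) (v(F) = (5 + F)*(2*F) = 2*F*(5 + F))
Y = -81 (Y = (12*(-27))/4 = (1/4)*(-324) = -81)
U(n, m) = -m**2/4 - m*(5 + m)/2 (U(n, m) = -(m*m + 2*m*(5 + m))/4 = -(m**2 + 2*m*(5 + m))/4 = -m**2/4 - m*(5 + m)/2)
-374*(U(21, -7) + Y) = -374*((1/4)*(-7)*(-10 - 3*(-7)) - 81) = -374*((1/4)*(-7)*(-10 + 21) - 81) = -374*((1/4)*(-7)*11 - 81) = -374*(-77/4 - 81) = -374*(-401/4) = 74987/2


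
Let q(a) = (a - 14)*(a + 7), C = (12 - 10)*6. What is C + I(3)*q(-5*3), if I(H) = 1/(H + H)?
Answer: 152/3 ≈ 50.667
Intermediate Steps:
C = 12 (C = 2*6 = 12)
q(a) = (-14 + a)*(7 + a)
I(H) = 1/(2*H)
C + I(3)*q(-5*3) = 12 + ((1/2)/3)*(-98 + (-5*3)**2 - (-35)*3) = 12 + ((1/2)*(1/3))*(-98 + (-15)**2 - 7*(-15)) = 12 + (-98 + 225 + 105)/6 = 12 + (1/6)*232 = 12 + 116/3 = 152/3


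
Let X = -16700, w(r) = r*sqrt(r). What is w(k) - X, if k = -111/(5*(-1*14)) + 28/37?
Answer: 16700 + 6067*sqrt(15713530)/6708100 ≈ 16704.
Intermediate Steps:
k = 6067/2590 (k = -111/(5*(-14)) + 28*(1/37) = -111/(-70) + 28/37 = -111*(-1/70) + 28/37 = 111/70 + 28/37 = 6067/2590 ≈ 2.3425)
w(r) = r**(3/2)
w(k) - X = (6067/2590)**(3/2) - 1*(-16700) = 6067*sqrt(15713530)/6708100 + 16700 = 16700 + 6067*sqrt(15713530)/6708100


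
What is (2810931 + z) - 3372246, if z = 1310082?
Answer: 748767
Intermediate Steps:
(2810931 + z) - 3372246 = (2810931 + 1310082) - 3372246 = 4121013 - 3372246 = 748767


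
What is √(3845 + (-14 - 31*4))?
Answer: √3707 ≈ 60.885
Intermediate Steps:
√(3845 + (-14 - 31*4)) = √(3845 + (-14 - 124)) = √(3845 - 138) = √3707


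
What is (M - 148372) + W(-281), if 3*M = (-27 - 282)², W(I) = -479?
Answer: -117024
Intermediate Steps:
M = 31827 (M = (-27 - 282)²/3 = (⅓)*(-309)² = (⅓)*95481 = 31827)
(M - 148372) + W(-281) = (31827 - 148372) - 479 = -116545 - 479 = -117024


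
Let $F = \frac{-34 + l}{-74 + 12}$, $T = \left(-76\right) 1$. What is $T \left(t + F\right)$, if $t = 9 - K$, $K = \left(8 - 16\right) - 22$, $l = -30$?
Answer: $- \frac{94316}{31} \approx -3042.5$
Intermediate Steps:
$T = -76$
$K = -30$ ($K = -8 - 22 = -30$)
$F = \frac{32}{31}$ ($F = \frac{-34 - 30}{-74 + 12} = - \frac{64}{-62} = \left(-64\right) \left(- \frac{1}{62}\right) = \frac{32}{31} \approx 1.0323$)
$t = 39$ ($t = 9 - -30 = 9 + 30 = 39$)
$T \left(t + F\right) = - 76 \left(39 + \frac{32}{31}\right) = \left(-76\right) \frac{1241}{31} = - \frac{94316}{31}$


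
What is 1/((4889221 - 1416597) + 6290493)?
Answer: 1/9763117 ≈ 1.0243e-7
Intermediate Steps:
1/((4889221 - 1416597) + 6290493) = 1/(3472624 + 6290493) = 1/9763117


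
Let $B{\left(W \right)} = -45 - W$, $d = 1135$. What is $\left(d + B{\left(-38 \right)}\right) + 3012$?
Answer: $4140$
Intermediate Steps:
$\left(d + B{\left(-38 \right)}\right) + 3012 = \left(1135 - 7\right) + 3012 = 1128 + 3012 = 4140$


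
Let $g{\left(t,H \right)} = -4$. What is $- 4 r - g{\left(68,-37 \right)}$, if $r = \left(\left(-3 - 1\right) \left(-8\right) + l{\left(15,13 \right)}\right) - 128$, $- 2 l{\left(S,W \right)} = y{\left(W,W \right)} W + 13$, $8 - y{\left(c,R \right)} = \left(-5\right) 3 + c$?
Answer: $674$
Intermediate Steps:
$y{\left(c,R \right)} = 23 - c$ ($y{\left(c,R \right)} = 8 - \left(\left(-5\right) 3 + c\right) = 8 - \left(-15 + c\right) = 23 - c$)
$l{\left(S,W \right)} = - \frac{13}{2} - \frac{W \left(23 - W\right)}{2}$ ($l{\left(S,W \right)} = - \frac{\left(23 - W\right) W + 13}{2} = - \frac{W \left(23 - W\right) + 13}{2} = - \frac{13 + W \left(23 - W\right)}{2} = - \frac{13}{2} - \frac{W \left(23 - W\right)}{2}$)
$r = - \frac{335}{2}$ ($r = \left(\left(-3 - 1\right) \left(-8\right) + \left(- \frac{13}{2} + \frac{1}{2} \cdot 13 \left(-23 + 13\right)\right)\right) - 128 = \left(\left(-4\right) \left(-8\right) + \left(- \frac{13}{2} + \frac{1}{2} \cdot 13 \left(-10\right)\right)\right) - 128 = \left(32 - \frac{143}{2}\right) - 128 = - \frac{79}{2} - 128 = - \frac{335}{2} \approx -167.5$)
$- 4 r - g{\left(68,-37 \right)} = \left(-4\right) \left(- \frac{335}{2}\right) - -4 = 670 + 4 = 674$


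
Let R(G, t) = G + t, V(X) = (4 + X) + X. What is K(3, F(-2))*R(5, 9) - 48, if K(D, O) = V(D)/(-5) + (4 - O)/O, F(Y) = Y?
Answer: -118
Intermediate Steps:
V(X) = 4 + 2*X
K(D, O) = -4/5 - 2*D/5 + (4 - O)/O (K(D, O) = (4 + 2*D)/(-5) + (4 - O)/O = (4 + 2*D)*(-1/5) + (4 - O)/O = (-4/5 - 2*D/5) + (4 - O)/O = -4/5 - 2*D/5 + (4 - O)/O)
K(3, F(-2))*R(5, 9) - 48 = ((1/5)*(20 - 1*(-2)*(9 + 2*3))/(-2))*(5 + 9) - 48 = ((1/5)*(-1/2)*(20 - 1*(-2)*(9 + 6)))*14 - 48 = ((1/5)*(-1/2)*(20 - 1*(-2)*15))*14 - 48 = ((1/5)*(-1/2)*(20 + 30))*14 - 48 = ((1/5)*(-1/2)*50)*14 - 48 = -5*14 - 48 = -70 - 48 = -118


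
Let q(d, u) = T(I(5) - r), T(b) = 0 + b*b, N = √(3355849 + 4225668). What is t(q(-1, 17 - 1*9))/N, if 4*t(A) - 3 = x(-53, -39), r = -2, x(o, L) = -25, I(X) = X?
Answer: -11*√7581517/15163034 ≈ -0.0019975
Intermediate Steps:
N = √7581517 ≈ 2753.5
T(b) = b² (T(b) = 0 + b² = b²)
q(d, u) = 49 (q(d, u) = (5 - 1*(-2))² = (5 + 2)² = 7² = 49)
t(A) = -11/2 (t(A) = ¾ + (¼)*(-25) = ¾ - 25/4 = -11/2)
t(q(-1, 17 - 1*9))/N = -11*√7581517/7581517/2 = -11*√7581517/15163034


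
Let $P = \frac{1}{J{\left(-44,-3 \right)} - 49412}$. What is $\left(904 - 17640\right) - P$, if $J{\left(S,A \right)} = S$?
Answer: $- \frac{827695615}{49456} \approx -16736.0$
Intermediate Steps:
$P = - \frac{1}{49456}$ ($P = \frac{1}{-44 - 49412} = \frac{1}{-49456} = - \frac{1}{49456} \approx -2.022 \cdot 10^{-5}$)
$\left(904 - 17640\right) - P = \left(904 - 17640\right) - - \frac{1}{49456} = \left(904 - 17640\right) + \frac{1}{49456} = -16736 + \frac{1}{49456} = - \frac{827695615}{49456}$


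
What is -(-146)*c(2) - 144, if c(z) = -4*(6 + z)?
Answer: -4816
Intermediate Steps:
c(z) = -24 - 4*z
-(-146)*c(2) - 144 = -(-146)*(-24 - 4*2) - 144 = -(-146)*(-24 - 8) - 144 = -(-146)*(-32) - 144 = -146*32 - 144 = -4672 - 144 = -4816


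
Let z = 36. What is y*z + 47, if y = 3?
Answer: 155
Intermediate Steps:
y*z + 47 = 3*36 + 47 = 108 + 47 = 155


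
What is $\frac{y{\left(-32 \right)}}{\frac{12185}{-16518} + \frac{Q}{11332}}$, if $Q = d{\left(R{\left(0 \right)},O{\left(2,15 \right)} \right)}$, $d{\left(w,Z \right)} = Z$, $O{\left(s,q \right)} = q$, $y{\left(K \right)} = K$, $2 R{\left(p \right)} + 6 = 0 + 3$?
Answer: $\frac{2994911616}{68916325} \approx 43.457$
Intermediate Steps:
$R{\left(p \right)} = - \frac{3}{2}$ ($R{\left(p \right)} = -3 + \frac{0 + 3}{2} = -3 + \frac{1}{2} \cdot 3 = -3 + \frac{3}{2} = - \frac{3}{2}$)
$Q = 15$
$\frac{y{\left(-32 \right)}}{\frac{12185}{-16518} + \frac{Q}{11332}} = - \frac{32}{\frac{12185}{-16518} + \frac{15}{11332}} = - \frac{32}{12185 \left(- \frac{1}{16518}\right) + 15 \cdot \frac{1}{11332}} = - \frac{32}{- \frac{12185}{16518} + \frac{15}{11332}} = - \frac{32}{- \frac{68916325}{93590988}} = \left(-32\right) \left(- \frac{93590988}{68916325}\right) = \frac{2994911616}{68916325}$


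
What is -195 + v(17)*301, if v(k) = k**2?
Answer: 86794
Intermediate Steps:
-195 + v(17)*301 = -195 + 17**2*301 = -195 + 289*301 = -195 + 86989 = 86794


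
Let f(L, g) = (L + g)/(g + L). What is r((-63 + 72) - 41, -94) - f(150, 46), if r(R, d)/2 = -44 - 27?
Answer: -143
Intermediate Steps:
r(R, d) = -142 (r(R, d) = 2*(-44 - 27) = 2*(-71) = -142)
f(L, g) = 1 (f(L, g) = (L + g)/(L + g) = 1)
r((-63 + 72) - 41, -94) - f(150, 46) = -142 - 1*1 = -142 - 1 = -143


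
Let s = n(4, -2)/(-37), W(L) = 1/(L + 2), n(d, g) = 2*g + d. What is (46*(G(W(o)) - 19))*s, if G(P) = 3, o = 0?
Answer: 0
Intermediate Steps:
n(d, g) = d + 2*g
W(L) = 1/(2 + L)
s = 0 (s = (4 + 2*(-2))/(-37) = (4 - 4)*(-1/37) = 0*(-1/37) = 0)
(46*(G(W(o)) - 19))*s = (46*(3 - 19))*0 = (46*(-16))*0 = -736*0 = 0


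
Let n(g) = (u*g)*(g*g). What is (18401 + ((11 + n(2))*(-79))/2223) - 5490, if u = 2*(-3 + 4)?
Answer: 3188780/247 ≈ 12910.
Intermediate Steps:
u = 2 (u = 2*1 = 2)
n(g) = 2*g³ (n(g) = (2*g)*(g*g) = (2*g)*g² = 2*g³)
(18401 + ((11 + n(2))*(-79))/2223) - 5490 = (18401 + ((11 + 2*2³)*(-79))/2223) - 5490 = (18401 + ((11 + 2*8)*(-79))*(1/2223)) - 5490 = (18401 + ((11 + 16)*(-79))*(1/2223)) - 5490 = (18401 + (27*(-79))*(1/2223)) - 5490 = (18401 - 2133*1/2223) - 5490 = (18401 - 237/247) - 5490 = 4544810/247 - 5490 = 3188780/247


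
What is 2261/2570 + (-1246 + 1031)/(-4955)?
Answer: 2351161/2546870 ≈ 0.92316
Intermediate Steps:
2261/2570 + (-1246 + 1031)/(-4955) = 2261*(1/2570) - 215*(-1/4955) = 2261/2570 + 43/991 = 2351161/2546870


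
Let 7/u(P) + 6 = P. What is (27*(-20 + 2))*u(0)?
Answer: 567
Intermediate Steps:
u(P) = 7/(-6 + P)
(27*(-20 + 2))*u(0) = (27*(-20 + 2))*(7/(-6 + 0)) = (27*(-18))*(7/(-6)) = -3402*(-1)/6 = -486*(-7/6) = 567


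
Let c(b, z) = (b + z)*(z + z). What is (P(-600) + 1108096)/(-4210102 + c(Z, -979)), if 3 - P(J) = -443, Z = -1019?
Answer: -554271/149009 ≈ -3.7197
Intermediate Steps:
P(J) = 446 (P(J) = 3 - 1*(-443) = 3 + 443 = 446)
c(b, z) = 2*z*(b + z) (c(b, z) = (b + z)*(2*z) = 2*z*(b + z))
(P(-600) + 1108096)/(-4210102 + c(Z, -979)) = (446 + 1108096)/(-4210102 + 2*(-979)*(-1019 - 979)) = 1108542/(-4210102 + 2*(-979)*(-1998)) = 1108542/(-4210102 + 3912084) = 1108542/(-298018) = 1108542*(-1/298018) = -554271/149009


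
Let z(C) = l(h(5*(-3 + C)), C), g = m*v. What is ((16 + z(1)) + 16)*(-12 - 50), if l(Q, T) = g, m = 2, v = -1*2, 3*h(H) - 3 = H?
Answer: -1736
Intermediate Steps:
h(H) = 1 + H/3
v = -2
g = -4 (g = 2*(-2) = -4)
l(Q, T) = -4
z(C) = -4
((16 + z(1)) + 16)*(-12 - 50) = ((16 - 4) + 16)*(-12 - 50) = (12 + 16)*(-62) = 28*(-62) = -1736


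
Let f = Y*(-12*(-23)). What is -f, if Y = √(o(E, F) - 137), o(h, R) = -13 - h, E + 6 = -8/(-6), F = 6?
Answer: -184*I*√327 ≈ -3327.3*I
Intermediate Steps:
E = -14/3 (E = -6 - 8/(-6) = -6 - 8*(-⅙) = -6 + 4/3 = -14/3 ≈ -4.6667)
Y = 2*I*√327/3 (Y = √((-13 - 1*(-14/3)) - 137) = √((-13 + 14/3) - 137) = √(-25/3 - 137) = √(-436/3) = 2*I*√327/3 ≈ 12.055*I)
f = 184*I*√327 (f = (2*I*√327/3)*(-12*(-23)) = (2*I*√327/3)*276 = 184*I*√327 ≈ 3327.3*I)
-f = -184*I*√327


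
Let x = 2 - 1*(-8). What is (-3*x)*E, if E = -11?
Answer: 330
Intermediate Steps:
x = 10 (x = 2 + 8 = 10)
(-3*x)*E = -3*10*(-11) = -30*(-11) = 330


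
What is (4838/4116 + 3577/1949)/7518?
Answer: 12076097/30155013756 ≈ 0.00040047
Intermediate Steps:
(4838/4116 + 3577/1949)/7518 = (4838*(1/4116) + 3577*(1/1949))*(1/7518) = (2419/2058 + 3577/1949)*(1/7518) = (12076097/4011042)*(1/7518) = 12076097/30155013756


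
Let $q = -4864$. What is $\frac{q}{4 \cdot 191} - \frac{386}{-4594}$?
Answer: $- \frac{2756289}{438727} \approx -6.2825$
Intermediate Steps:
$\frac{q}{4 \cdot 191} - \frac{386}{-4594} = - \frac{4864}{4 \cdot 191} - \frac{386}{-4594} = - \frac{4864}{764} - - \frac{193}{2297} = \left(-4864\right) \frac{1}{764} + \frac{193}{2297} = - \frac{1216}{191} + \frac{193}{2297} = - \frac{2756289}{438727}$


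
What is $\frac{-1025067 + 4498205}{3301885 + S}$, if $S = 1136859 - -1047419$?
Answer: $\frac{3473138}{5486163} \approx 0.63307$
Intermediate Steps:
$S = 2184278$ ($S = 1136859 + 1047419 = 2184278$)
$\frac{-1025067 + 4498205}{3301885 + S} = \frac{-1025067 + 4498205}{3301885 + 2184278} = \frac{3473138}{5486163}$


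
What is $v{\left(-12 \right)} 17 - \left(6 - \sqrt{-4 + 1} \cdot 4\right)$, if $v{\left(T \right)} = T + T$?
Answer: $-414 + 4 i \sqrt{3} \approx -414.0 + 6.9282 i$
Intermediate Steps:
$v{\left(T \right)} = 2 T$
$v{\left(-12 \right)} 17 - \left(6 - \sqrt{-4 + 1} \cdot 4\right) = 2 \left(-12\right) 17 - \left(6 - \sqrt{-4 + 1} \cdot 4\right) = \left(-24\right) 17 - \left(6 - \sqrt{-3} \cdot 4\right) = -408 - \left(6 - i \sqrt{3} \cdot 4\right) = -408 - \left(6 - 4 i \sqrt{3}\right) = -414 + 4 i \sqrt{3}$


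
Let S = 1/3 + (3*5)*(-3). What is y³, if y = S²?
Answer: 5789336458816/729 ≈ 7.9415e+9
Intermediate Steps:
S = -134/3 (S = ⅓ + 15*(-3) = ⅓ - 45 = -134/3 ≈ -44.667)
y = 17956/9 (y = (-134/3)² = 17956/9 ≈ 1995.1)
y³ = (17956/9)³ = 5789336458816/729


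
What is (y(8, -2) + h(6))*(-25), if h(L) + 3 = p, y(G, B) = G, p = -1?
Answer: -100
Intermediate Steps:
h(L) = -4 (h(L) = -3 - 1 = -4)
(y(8, -2) + h(6))*(-25) = (8 - 4)*(-25) = 4*(-25) = -100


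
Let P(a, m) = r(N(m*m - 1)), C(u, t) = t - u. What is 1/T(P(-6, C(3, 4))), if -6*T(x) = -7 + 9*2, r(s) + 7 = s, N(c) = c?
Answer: -6/11 ≈ -0.54545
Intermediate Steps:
r(s) = -7 + s
P(a, m) = -8 + m² (P(a, m) = -7 + (m*m - 1) = -7 + (m² - 1) = -7 + (-1 + m²) = -8 + m²)
T(x) = -11/6 (T(x) = -(-7 + 9*2)/6 = -(-7 + 18)/6 = -⅙*11 = -11/6)
1/T(P(-6, C(3, 4))) = 1/(-11/6) = -6/11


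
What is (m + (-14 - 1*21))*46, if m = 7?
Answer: -1288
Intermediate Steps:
(m + (-14 - 1*21))*46 = (7 + (-14 - 1*21))*46 = (7 + (-14 - 21))*46 = (7 - 35)*46 = -28*46 = -1288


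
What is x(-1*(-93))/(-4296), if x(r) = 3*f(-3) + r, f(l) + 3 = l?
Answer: -25/1432 ≈ -0.017458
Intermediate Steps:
f(l) = -3 + l
x(r) = -18 + r (x(r) = 3*(-3 - 3) + r = 3*(-6) + r = -18 + r)
x(-1*(-93))/(-4296) = (-18 - 1*(-93))/(-4296) = (-18 + 93)*(-1/4296) = 75*(-1/4296) = -25/1432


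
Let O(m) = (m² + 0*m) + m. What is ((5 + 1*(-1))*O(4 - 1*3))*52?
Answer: 416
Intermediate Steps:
O(m) = m + m² (O(m) = (m² + 0) + m = m² + m = m + m²)
((5 + 1*(-1))*O(4 - 1*3))*52 = ((5 + 1*(-1))*((4 - 1*3)*(1 + (4 - 1*3))))*52 = ((5 - 1)*((4 - 3)*(1 + (4 - 3))))*52 = (4*(1*(1 + 1)))*52 = (4*(1*2))*52 = (4*2)*52 = 8*52 = 416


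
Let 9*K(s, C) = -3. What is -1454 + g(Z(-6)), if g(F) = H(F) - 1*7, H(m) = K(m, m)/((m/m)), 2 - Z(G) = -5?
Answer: -4384/3 ≈ -1461.3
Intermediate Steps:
K(s, C) = -⅓ (K(s, C) = (⅑)*(-3) = -⅓)
Z(G) = 7 (Z(G) = 2 - 1*(-5) = 2 + 5 = 7)
H(m) = -⅓ (H(m) = -1/(3*(m/m)) = -⅓/1 = -⅓*1 = -⅓)
g(F) = -22/3 (g(F) = -⅓ - 1*7 = -⅓ - 7 = -22/3)
-1454 + g(Z(-6)) = -1454 - 22/3 = -4384/3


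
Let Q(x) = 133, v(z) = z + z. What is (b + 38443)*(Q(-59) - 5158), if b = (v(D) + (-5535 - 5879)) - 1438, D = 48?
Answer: -129077175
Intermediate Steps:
v(z) = 2*z
b = -12756 (b = (2*48 + (-5535 - 5879)) - 1438 = (96 - 11414) - 1438 = -11318 - 1438 = -12756)
(b + 38443)*(Q(-59) - 5158) = (-12756 + 38443)*(133 - 5158) = 25687*(-5025) = -129077175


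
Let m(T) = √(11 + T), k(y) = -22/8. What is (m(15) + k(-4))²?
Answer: 537/16 - 11*√26/2 ≈ 5.5179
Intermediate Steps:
k(y) = -11/4 (k(y) = -22*⅛ = -11/4)
(m(15) + k(-4))² = (√(11 + 15) - 11/4)² = (√26 - 11/4)² = (-11/4 + √26)²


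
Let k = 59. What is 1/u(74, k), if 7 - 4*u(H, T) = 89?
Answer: -2/41 ≈ -0.048781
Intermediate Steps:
u(H, T) = -41/2 (u(H, T) = 7/4 - 1/4*89 = 7/4 - 89/4 = -41/2)
1/u(74, k) = 1/(-41/2) = -2/41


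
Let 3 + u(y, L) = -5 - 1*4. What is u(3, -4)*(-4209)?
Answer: 50508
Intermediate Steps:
u(y, L) = -12 (u(y, L) = -3 + (-5 - 1*4) = -3 + (-5 - 4) = -3 - 9 = -12)
u(3, -4)*(-4209) = -12*(-4209) = 50508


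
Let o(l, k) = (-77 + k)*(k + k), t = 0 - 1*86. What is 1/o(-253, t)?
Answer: 1/28036 ≈ 3.5668e-5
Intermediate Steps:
t = -86 (t = 0 - 86 = -86)
o(l, k) = 2*k*(-77 + k) (o(l, k) = (-77 + k)*(2*k) = 2*k*(-77 + k))
1/o(-253, t) = 1/(2*(-86)*(-77 - 86)) = 1/(2*(-86)*(-163)) = 1/28036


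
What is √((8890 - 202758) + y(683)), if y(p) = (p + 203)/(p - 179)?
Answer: I*√341980051/42 ≈ 440.3*I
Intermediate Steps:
y(p) = (203 + p)/(-179 + p)
√((8890 - 202758) + y(683)) = √((8890 - 202758) + (203 + 683)/(-179 + 683)) = √(-193868 + 886/504) = √(-193868 + (1/504)*886) = √(-193868 + 443/252) = √(-48854293/252) = I*√341980051/42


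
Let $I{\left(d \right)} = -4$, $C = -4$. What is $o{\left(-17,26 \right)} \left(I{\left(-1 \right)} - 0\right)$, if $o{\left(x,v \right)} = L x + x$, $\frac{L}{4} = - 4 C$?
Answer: $4420$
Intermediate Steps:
$L = 64$ ($L = 4 \left(\left(-4\right) \left(-4\right)\right) = 4 \cdot 16 = 64$)
$o{\left(x,v \right)} = 65 x$ ($o{\left(x,v \right)} = 64 x + x = 65 x$)
$o{\left(-17,26 \right)} \left(I{\left(-1 \right)} - 0\right) = 65 \left(-17\right) \left(-4 - 0\right) = - 1105 \left(-4 + 0\right) = \left(-1105\right) \left(-4\right) = 4420$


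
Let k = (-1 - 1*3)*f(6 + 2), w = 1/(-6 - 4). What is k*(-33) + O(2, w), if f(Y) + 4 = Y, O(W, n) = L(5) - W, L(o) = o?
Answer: 531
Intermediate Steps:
w = -⅒ (w = 1/(-10) = -⅒ ≈ -0.10000)
O(W, n) = 5 - W
f(Y) = -4 + Y
k = -16 (k = (-1 - 1*3)*(-4 + (6 + 2)) = (-1 - 3)*(-4 + 8) = -4*4 = -16)
k*(-33) + O(2, w) = -16*(-33) + (5 - 1*2) = 528 + (5 - 2) = 528 + 3 = 531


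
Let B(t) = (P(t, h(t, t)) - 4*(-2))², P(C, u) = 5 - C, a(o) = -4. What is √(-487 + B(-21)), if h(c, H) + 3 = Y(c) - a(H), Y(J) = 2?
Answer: √669 ≈ 25.865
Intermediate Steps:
h(c, H) = 3 (h(c, H) = -3 + (2 - 1*(-4)) = -3 + (2 + 4) = -3 + 6 = 3)
B(t) = (13 - t)² (B(t) = ((5 - t) - 4*(-2))² = ((5 - t) + 8)² = (13 - t)²)
√(-487 + B(-21)) = √(-487 + (-13 - 21)²) = √(-487 + (-34)²) = √(-487 + 1156) = √669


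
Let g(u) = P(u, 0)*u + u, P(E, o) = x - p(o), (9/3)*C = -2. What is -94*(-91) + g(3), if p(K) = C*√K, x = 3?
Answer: 8566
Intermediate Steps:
C = -⅔ (C = (⅓)*(-2) = -⅔ ≈ -0.66667)
p(K) = -2*√K/3
P(E, o) = 3 + 2*√o/3 (P(E, o) = 3 - (-2)*√o/3 = 3 + 2*√o/3)
g(u) = 4*u (g(u) = (3 + 2*√0/3)*u + u = (3 + (⅔)*0)*u + u = (3 + 0)*u + u = 3*u + u = 4*u)
-94*(-91) + g(3) = -94*(-91) + 4*3 = 8554 + 12 = 8566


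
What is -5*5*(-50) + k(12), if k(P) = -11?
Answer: 1239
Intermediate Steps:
-5*5*(-50) + k(12) = -5*5*(-50) - 11 = -25*(-50) - 11 = 1250 - 11 = 1239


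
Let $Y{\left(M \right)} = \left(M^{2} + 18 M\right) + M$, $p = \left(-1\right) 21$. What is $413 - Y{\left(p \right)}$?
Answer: $371$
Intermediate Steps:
$p = -21$
$Y{\left(M \right)} = M^{2} + 19 M$
$413 - Y{\left(p \right)} = 413 - - 21 \left(19 - 21\right) = 413 - \left(-21\right) \left(-2\right) = 413 - 42 = 371$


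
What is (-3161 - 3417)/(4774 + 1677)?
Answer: -6578/6451 ≈ -1.0197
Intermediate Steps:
(-3161 - 3417)/(4774 + 1677) = -6578/6451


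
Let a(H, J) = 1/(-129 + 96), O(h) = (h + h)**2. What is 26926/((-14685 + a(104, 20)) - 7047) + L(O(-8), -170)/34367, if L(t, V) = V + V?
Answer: -30780906166/24646534619 ≈ -1.2489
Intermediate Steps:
O(h) = 4*h**2 (O(h) = (2*h)**2 = 4*h**2)
a(H, J) = -1/33 (a(H, J) = 1/(-33) = -1/33)
L(t, V) = 2*V
26926/((-14685 + a(104, 20)) - 7047) + L(O(-8), -170)/34367 = 26926/((-14685 - 1/33) - 7047) + (2*(-170))/34367 = 26926/(-484606/33 - 7047) - 340*1/34367 = 26926/(-717157/33) - 340/34367 = 26926*(-33/717157) - 340/34367 = -888558/717157 - 340/34367 = -30780906166/24646534619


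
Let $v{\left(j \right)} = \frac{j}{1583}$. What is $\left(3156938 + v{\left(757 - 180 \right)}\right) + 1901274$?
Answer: $\frac{8007150173}{1583} \approx 5.0582 \cdot 10^{6}$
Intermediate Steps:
$v{\left(j \right)} = \frac{j}{1583}$ ($v{\left(j \right)} = j \frac{1}{1583} = \frac{j}{1583}$)
$\left(3156938 + v{\left(757 - 180 \right)}\right) + 1901274 = \left(3156938 + \frac{757 - 180}{1583}\right) + 1901274 = \left(3156938 + \frac{1}{1583} \cdot 577\right) + 1901274 = \left(3156938 + \frac{577}{1583}\right) + 1901274 = \frac{4997433431}{1583} + 1901274 = \frac{8007150173}{1583}$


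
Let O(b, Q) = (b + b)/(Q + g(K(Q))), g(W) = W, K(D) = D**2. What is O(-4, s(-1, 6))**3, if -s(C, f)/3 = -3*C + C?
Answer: -64/3375 ≈ -0.018963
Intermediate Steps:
s(C, f) = 6*C (s(C, f) = -3*(-3*C + C) = -(-6)*C = 6*C)
O(b, Q) = 2*b/(Q + Q**2) (O(b, Q) = (b + b)/(Q + Q**2) = (2*b)/(Q + Q**2) = 2*b/(Q + Q**2))
O(-4, s(-1, 6))**3 = (2*(-4)/((6*(-1))*(1 + 6*(-1))))**3 = (2*(-4)/(-6*(1 - 6)))**3 = (2*(-4)*(-1/6)/(-5))**3 = (2*(-4)*(-1/6)*(-1/5))**3 = (-4/15)**3 = -64/3375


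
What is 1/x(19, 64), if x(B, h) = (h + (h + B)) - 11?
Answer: 1/136 ≈ 0.0073529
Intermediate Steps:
x(B, h) = -11 + B + 2*h (x(B, h) = (h + (B + h)) - 11 = (B + 2*h) - 11 = -11 + B + 2*h)
1/x(19, 64) = 1/(-11 + 19 + 2*64) = 1/(-11 + 19 + 128) = 1/136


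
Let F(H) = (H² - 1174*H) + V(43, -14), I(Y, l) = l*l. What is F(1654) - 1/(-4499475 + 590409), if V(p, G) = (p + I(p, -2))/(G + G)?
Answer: 6206958234149/7818132 ≈ 7.9392e+5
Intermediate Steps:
I(Y, l) = l²
V(p, G) = (4 + p)/(2*G) (V(p, G) = (p + (-2)²)/(G + G) = (p + 4)/((2*G)) = (4 + p)*(1/(2*G)) = (4 + p)/(2*G))
F(H) = -47/28 + H² - 1174*H (F(H) = (H² - 1174*H) + (½)*(4 + 43)/(-14) = (H² - 1174*H) + (½)*(-1/14)*47 = (H² - 1174*H) - 47/28 = -47/28 + H² - 1174*H)
F(1654) - 1/(-4499475 + 590409) = (-47/28 + 1654² - 1174*1654) - 1/(-4499475 + 590409) = (-47/28 + 2735716 - 1941796) - 1/(-3909066) = 22229713/28 - 1*(-1/3909066) = 22229713/28 + 1/3909066 = 6206958234149/7818132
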